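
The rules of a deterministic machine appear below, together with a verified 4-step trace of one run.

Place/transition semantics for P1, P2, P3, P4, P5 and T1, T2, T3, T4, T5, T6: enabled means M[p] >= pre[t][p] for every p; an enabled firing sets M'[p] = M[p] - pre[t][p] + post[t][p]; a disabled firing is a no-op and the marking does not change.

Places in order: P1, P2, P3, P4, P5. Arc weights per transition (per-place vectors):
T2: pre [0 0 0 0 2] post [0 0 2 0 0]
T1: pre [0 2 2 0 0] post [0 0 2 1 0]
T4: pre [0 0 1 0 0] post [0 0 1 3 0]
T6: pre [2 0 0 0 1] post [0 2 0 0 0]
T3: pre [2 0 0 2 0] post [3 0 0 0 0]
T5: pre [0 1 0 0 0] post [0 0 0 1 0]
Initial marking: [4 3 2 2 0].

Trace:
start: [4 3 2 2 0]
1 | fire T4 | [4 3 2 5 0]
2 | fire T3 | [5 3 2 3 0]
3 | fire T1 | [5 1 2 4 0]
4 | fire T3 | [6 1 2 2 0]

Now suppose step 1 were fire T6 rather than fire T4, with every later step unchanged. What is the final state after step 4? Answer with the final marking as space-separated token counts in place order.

(re-executing from step 1 with the substitution; state before step 1: [4 3 2 2 0])
1 | fire T6 | [4 3 2 2 0]
2 | fire T3 | [5 3 2 0 0]
3 | fire T1 | [5 1 2 1 0]
4 | fire T3 | [5 1 2 1 0]

5 1 2 1 0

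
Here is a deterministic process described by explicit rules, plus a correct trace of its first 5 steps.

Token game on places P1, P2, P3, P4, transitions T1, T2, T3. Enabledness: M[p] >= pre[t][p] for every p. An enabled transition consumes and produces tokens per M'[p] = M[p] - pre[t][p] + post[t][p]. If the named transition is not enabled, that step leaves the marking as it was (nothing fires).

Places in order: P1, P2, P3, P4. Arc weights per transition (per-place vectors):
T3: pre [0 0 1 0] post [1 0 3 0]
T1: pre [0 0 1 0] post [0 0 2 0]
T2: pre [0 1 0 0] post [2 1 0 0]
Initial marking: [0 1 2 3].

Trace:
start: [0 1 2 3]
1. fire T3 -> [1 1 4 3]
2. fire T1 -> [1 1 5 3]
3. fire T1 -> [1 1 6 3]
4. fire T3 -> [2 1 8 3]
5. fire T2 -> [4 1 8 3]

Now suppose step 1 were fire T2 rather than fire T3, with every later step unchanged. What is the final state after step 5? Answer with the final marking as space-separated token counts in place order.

5 1 6 3

(re-executing from step 1 with the substitution; state before step 1: [0 1 2 3])
1. fire T2 -> [2 1 2 3]
2. fire T1 -> [2 1 3 3]
3. fire T1 -> [2 1 4 3]
4. fire T3 -> [3 1 6 3]
5. fire T2 -> [5 1 6 3]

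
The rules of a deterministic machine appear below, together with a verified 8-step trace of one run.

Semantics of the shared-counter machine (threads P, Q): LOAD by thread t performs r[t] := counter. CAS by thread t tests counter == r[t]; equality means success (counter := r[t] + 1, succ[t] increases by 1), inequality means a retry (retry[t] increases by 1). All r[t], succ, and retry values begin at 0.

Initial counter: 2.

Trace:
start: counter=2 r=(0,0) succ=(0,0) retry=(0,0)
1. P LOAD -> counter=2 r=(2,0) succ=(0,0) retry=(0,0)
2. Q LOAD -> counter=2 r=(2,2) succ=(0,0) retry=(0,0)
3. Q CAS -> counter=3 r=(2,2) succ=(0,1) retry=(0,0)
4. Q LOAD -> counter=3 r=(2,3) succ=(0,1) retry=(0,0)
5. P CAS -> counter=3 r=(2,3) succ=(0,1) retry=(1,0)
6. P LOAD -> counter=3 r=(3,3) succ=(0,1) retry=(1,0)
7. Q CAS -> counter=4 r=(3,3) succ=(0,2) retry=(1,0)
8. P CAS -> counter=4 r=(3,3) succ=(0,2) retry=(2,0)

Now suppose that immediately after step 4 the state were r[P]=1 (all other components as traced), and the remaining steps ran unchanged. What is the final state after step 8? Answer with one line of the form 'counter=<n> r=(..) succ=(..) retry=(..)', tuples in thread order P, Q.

counter=4 r=(3,3) succ=(0,2) retry=(2,0)

state after step 4 := counter=3 r=(1,3) succ=(0,1) retry=(0,0)
5. P CAS -> counter=3 r=(1,3) succ=(0,1) retry=(1,0)
6. P LOAD -> counter=3 r=(3,3) succ=(0,1) retry=(1,0)
7. Q CAS -> counter=4 r=(3,3) succ=(0,2) retry=(1,0)
8. P CAS -> counter=4 r=(3,3) succ=(0,2) retry=(2,0)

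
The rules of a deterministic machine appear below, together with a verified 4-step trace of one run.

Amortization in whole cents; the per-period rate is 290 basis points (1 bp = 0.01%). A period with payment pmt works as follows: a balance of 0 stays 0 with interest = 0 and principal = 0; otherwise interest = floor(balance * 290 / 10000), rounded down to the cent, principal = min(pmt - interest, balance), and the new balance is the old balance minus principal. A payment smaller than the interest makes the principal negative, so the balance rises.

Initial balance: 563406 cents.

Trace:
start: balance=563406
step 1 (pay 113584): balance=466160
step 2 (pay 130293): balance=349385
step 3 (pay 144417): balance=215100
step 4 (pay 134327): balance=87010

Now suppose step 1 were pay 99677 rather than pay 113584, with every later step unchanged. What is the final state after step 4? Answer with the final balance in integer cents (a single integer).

(re-executing from step 1 with the substitution; state before step 1: balance=563406)
step 1 (pay 99677): balance=480067
step 2 (pay 130293): balance=363695
step 3 (pay 144417): balance=229825
step 4 (pay 134327): balance=102162

102162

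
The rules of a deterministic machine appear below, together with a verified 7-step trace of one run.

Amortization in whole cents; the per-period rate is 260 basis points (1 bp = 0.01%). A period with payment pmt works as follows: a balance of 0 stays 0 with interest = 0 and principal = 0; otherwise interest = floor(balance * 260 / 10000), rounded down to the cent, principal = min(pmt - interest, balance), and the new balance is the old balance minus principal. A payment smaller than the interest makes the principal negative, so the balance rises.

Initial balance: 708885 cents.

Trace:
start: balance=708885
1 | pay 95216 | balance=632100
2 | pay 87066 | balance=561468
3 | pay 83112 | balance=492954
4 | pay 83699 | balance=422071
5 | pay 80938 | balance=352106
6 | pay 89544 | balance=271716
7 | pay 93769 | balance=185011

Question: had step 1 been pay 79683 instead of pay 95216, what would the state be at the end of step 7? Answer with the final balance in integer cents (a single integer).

(re-executing from step 1 with the substitution; state before step 1: balance=708885)
1 | pay 79683 | balance=647633
2 | pay 87066 | balance=577405
3 | pay 83112 | balance=509305
4 | pay 83699 | balance=438847
5 | pay 80938 | balance=369319
6 | pay 89544 | balance=289377
7 | pay 93769 | balance=203131

203131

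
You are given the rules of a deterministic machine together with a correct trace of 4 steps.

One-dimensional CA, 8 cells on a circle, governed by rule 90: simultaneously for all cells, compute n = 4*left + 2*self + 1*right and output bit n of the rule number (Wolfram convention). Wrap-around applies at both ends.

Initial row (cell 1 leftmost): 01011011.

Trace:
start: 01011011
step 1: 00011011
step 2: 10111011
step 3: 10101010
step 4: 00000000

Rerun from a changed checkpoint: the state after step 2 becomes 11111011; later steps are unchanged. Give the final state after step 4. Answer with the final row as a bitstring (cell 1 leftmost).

state after step 2 := 11111011
step 3: 00001010
step 4: 00010001

00010001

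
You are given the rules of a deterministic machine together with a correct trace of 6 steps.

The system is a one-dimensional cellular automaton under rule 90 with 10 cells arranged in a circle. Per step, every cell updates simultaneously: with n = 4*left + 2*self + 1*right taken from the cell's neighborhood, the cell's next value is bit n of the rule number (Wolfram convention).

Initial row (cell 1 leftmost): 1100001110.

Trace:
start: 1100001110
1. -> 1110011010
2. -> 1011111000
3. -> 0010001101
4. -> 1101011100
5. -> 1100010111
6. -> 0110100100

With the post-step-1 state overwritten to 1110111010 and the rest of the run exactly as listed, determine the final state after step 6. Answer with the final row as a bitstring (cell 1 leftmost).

0010100000

state after step 1 := 1110111010
2. -> 1010101000
3. -> 0000000101
4. -> 1000001000
5. -> 0100010101
6. -> 0010100000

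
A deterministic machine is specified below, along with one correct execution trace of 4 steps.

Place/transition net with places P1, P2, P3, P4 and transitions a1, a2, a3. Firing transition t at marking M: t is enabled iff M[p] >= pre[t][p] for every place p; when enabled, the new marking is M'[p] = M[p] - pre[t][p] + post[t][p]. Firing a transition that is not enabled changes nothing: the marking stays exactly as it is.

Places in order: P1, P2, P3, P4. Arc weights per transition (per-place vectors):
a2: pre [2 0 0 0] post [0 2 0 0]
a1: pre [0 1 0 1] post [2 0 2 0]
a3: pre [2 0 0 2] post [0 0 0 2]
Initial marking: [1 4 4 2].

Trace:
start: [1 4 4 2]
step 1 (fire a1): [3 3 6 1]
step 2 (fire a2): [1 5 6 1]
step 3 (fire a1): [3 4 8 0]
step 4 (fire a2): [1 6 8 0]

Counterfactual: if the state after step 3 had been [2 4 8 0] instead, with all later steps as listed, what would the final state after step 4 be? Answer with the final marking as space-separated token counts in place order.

state after step 3 := [2 4 8 0]
step 4 (fire a2): [0 6 8 0]

0 6 8 0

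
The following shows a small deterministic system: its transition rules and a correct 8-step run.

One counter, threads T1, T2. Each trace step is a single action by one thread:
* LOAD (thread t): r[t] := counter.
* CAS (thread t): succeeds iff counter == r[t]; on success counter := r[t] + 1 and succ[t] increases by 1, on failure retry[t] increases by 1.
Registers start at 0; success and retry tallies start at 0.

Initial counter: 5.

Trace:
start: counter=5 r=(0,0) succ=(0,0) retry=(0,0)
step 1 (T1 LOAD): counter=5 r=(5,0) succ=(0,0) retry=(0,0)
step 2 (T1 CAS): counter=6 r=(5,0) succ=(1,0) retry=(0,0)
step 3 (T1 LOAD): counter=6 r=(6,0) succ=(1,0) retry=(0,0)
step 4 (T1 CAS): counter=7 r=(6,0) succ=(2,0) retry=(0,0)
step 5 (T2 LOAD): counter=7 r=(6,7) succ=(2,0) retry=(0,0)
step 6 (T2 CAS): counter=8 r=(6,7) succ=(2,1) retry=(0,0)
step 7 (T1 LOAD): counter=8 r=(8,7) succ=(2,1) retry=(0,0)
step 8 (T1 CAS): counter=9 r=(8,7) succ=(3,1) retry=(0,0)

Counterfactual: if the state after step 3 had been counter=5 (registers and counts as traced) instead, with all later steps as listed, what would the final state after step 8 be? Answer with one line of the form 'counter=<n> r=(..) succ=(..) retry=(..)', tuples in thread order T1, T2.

state after step 3 := counter=5 r=(6,0) succ=(1,0) retry=(0,0)
step 4 (T1 CAS): counter=5 r=(6,0) succ=(1,0) retry=(1,0)
step 5 (T2 LOAD): counter=5 r=(6,5) succ=(1,0) retry=(1,0)
step 6 (T2 CAS): counter=6 r=(6,5) succ=(1,1) retry=(1,0)
step 7 (T1 LOAD): counter=6 r=(6,5) succ=(1,1) retry=(1,0)
step 8 (T1 CAS): counter=7 r=(6,5) succ=(2,1) retry=(1,0)

counter=7 r=(6,5) succ=(2,1) retry=(1,0)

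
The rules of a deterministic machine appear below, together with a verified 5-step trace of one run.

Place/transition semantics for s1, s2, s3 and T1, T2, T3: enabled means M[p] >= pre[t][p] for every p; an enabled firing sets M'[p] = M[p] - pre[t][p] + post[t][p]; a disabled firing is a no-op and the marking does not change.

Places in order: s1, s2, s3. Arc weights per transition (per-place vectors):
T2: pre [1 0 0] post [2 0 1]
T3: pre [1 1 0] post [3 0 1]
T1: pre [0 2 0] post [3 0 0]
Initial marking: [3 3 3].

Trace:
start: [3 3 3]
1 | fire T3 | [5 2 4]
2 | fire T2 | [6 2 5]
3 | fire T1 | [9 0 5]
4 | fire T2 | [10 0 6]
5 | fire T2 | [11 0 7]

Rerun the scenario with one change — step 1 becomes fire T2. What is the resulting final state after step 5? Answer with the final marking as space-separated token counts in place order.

(re-executing from step 1 with the substitution; state before step 1: [3 3 3])
1 | fire T2 | [4 3 4]
2 | fire T2 | [5 3 5]
3 | fire T1 | [8 1 5]
4 | fire T2 | [9 1 6]
5 | fire T2 | [10 1 7]

10 1 7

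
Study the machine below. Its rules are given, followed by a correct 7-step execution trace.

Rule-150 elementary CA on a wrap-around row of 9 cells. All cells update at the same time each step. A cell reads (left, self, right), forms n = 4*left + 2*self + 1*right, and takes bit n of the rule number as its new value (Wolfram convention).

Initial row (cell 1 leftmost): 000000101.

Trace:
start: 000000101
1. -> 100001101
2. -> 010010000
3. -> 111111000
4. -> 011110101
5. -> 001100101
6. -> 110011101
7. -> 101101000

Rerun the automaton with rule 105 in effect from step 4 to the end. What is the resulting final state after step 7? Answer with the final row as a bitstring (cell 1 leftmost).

(re-executing steps 4..7 under rule 105; state before step 4: 111111000)
4. -> 100001010
5. -> 001100101
6. -> 001100010
7. -> 101101000

101101000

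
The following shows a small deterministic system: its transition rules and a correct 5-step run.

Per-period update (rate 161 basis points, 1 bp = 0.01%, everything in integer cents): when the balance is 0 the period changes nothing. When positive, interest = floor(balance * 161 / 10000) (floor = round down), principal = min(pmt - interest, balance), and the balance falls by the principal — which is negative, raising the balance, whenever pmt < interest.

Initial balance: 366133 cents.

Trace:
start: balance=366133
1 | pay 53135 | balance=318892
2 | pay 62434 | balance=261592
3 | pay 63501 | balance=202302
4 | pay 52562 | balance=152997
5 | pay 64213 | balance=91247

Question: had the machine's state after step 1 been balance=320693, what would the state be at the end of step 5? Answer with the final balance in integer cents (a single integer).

state after step 1 := balance=320693
2 | pay 62434 | balance=263422
3 | pay 63501 | balance=204162
4 | pay 52562 | balance=154887
5 | pay 64213 | balance=93167

93167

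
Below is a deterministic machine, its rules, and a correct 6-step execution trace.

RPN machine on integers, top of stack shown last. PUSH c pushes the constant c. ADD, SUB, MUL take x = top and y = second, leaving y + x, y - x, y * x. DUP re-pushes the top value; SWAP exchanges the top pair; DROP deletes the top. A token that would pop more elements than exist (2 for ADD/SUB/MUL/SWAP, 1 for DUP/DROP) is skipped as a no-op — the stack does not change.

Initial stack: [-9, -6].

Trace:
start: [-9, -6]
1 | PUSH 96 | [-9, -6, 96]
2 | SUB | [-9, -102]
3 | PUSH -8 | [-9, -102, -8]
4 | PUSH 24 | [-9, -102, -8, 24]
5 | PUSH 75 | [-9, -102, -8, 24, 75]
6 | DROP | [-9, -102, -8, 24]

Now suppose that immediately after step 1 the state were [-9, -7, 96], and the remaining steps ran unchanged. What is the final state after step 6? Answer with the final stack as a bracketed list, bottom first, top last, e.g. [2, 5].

[-9, -103, -8, 24]

state after step 1 := [-9, -7, 96]
2 | SUB | [-9, -103]
3 | PUSH -8 | [-9, -103, -8]
4 | PUSH 24 | [-9, -103, -8, 24]
5 | PUSH 75 | [-9, -103, -8, 24, 75]
6 | DROP | [-9, -103, -8, 24]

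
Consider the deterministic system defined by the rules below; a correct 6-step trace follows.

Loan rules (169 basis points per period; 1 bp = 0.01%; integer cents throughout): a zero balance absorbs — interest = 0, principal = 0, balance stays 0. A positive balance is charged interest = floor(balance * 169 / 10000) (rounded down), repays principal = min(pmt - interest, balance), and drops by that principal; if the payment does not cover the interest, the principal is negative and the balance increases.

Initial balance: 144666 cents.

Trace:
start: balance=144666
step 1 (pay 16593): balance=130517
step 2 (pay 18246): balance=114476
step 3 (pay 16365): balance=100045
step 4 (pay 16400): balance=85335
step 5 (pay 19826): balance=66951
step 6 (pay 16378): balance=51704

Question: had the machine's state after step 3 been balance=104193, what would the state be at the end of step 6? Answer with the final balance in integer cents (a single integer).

56065

state after step 3 := balance=104193
step 4 (pay 16400): balance=89553
step 5 (pay 19826): balance=71240
step 6 (pay 16378): balance=56065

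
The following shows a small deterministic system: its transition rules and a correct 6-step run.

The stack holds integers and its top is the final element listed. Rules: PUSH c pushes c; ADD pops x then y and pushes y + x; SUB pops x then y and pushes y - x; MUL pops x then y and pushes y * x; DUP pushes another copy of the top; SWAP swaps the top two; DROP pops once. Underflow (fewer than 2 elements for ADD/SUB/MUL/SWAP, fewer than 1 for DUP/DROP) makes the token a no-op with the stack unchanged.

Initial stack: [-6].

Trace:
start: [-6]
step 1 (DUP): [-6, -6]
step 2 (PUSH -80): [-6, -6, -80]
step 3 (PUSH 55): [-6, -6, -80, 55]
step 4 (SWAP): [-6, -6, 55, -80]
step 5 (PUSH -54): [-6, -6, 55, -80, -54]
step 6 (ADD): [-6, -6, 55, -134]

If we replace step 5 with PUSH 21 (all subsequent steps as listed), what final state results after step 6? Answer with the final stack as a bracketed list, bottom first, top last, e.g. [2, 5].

[-6, -6, 55, -59]

(re-executing from step 5 with the substitution; state before step 5: [-6, -6, 55, -80])
step 5 (PUSH 21): [-6, -6, 55, -80, 21]
step 6 (ADD): [-6, -6, 55, -59]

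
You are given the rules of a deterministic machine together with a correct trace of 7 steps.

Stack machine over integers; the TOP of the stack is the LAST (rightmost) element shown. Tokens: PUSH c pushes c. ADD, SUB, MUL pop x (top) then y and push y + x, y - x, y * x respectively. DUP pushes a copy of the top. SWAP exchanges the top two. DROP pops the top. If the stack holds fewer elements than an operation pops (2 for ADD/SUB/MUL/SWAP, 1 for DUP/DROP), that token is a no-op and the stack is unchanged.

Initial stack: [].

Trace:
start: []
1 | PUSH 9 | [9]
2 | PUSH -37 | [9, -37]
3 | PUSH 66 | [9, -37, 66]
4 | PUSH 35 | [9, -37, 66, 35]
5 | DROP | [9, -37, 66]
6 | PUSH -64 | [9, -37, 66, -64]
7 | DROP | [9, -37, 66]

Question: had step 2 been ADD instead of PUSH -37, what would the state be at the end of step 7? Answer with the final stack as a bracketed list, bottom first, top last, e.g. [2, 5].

(re-executing from step 2 with the substitution; state before step 2: [9])
2 | ADD | [9]
3 | PUSH 66 | [9, 66]
4 | PUSH 35 | [9, 66, 35]
5 | DROP | [9, 66]
6 | PUSH -64 | [9, 66, -64]
7 | DROP | [9, 66]

[9, 66]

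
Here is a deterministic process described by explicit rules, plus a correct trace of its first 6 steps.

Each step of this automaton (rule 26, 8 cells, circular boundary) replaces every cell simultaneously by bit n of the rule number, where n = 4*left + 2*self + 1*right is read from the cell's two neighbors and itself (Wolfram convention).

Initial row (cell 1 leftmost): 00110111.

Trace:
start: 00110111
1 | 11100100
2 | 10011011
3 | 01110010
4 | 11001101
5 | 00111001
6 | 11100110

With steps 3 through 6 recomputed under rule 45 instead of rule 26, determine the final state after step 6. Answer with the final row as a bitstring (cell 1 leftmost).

(re-executing steps 3..6 under rule 45; state before step 3: 10011011)
3 | 00010110
4 | 11011100
5 | 10110000
6 | 11100110

11100110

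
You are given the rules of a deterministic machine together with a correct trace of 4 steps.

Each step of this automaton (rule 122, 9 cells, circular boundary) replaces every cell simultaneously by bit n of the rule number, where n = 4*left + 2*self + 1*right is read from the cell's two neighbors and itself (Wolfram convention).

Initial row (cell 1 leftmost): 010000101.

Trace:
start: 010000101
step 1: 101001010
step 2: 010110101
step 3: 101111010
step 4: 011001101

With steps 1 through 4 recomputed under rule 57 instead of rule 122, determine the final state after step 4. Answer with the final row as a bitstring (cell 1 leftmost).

101010010

(re-executing steps 1..4 under rule 57; state before step 1: 010000101)
step 1: 101110010
step 2: 011001001
step 3: 110100100
step 4: 101010010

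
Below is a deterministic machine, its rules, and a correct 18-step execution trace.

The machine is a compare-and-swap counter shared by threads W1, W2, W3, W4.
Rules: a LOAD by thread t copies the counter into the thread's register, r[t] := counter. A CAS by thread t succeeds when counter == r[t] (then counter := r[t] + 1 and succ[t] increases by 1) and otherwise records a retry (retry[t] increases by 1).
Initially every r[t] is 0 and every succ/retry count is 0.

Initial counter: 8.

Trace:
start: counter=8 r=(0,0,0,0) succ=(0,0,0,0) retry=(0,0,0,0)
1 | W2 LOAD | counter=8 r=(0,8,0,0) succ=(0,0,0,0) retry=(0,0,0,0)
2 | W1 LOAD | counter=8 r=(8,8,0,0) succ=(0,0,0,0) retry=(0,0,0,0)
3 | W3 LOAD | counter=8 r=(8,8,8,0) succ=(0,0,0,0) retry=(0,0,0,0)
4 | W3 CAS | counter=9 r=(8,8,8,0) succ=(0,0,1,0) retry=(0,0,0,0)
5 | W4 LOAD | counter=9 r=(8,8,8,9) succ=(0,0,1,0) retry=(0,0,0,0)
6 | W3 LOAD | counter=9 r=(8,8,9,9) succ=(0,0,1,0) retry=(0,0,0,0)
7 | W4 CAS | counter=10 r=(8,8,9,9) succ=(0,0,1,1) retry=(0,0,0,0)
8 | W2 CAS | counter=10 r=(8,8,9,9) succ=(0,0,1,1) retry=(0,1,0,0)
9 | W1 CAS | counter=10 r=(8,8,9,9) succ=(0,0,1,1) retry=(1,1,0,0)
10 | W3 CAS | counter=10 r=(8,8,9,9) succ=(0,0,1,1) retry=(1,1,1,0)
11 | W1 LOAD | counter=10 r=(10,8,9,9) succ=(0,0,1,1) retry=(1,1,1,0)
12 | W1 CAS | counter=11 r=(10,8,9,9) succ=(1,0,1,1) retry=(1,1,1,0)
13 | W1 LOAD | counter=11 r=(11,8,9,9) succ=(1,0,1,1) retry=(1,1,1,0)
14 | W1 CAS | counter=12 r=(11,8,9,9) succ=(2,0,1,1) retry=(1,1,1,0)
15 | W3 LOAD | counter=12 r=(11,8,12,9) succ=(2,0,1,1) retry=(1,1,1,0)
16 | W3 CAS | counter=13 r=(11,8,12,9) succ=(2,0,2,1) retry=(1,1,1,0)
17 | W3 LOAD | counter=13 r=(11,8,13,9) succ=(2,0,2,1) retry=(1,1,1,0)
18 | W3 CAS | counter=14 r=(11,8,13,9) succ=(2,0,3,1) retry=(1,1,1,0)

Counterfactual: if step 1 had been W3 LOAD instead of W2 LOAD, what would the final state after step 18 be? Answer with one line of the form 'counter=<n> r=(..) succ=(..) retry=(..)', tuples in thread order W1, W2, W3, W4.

(re-executing from step 1 with the substitution; state before step 1: counter=8 r=(0,0,0,0) succ=(0,0,0,0) retry=(0,0,0,0))
1 | W3 LOAD | counter=8 r=(0,0,8,0) succ=(0,0,0,0) retry=(0,0,0,0)
2 | W1 LOAD | counter=8 r=(8,0,8,0) succ=(0,0,0,0) retry=(0,0,0,0)
3 | W3 LOAD | counter=8 r=(8,0,8,0) succ=(0,0,0,0) retry=(0,0,0,0)
4 | W3 CAS | counter=9 r=(8,0,8,0) succ=(0,0,1,0) retry=(0,0,0,0)
5 | W4 LOAD | counter=9 r=(8,0,8,9) succ=(0,0,1,0) retry=(0,0,0,0)
6 | W3 LOAD | counter=9 r=(8,0,9,9) succ=(0,0,1,0) retry=(0,0,0,0)
7 | W4 CAS | counter=10 r=(8,0,9,9) succ=(0,0,1,1) retry=(0,0,0,0)
8 | W2 CAS | counter=10 r=(8,0,9,9) succ=(0,0,1,1) retry=(0,1,0,0)
9 | W1 CAS | counter=10 r=(8,0,9,9) succ=(0,0,1,1) retry=(1,1,0,0)
10 | W3 CAS | counter=10 r=(8,0,9,9) succ=(0,0,1,1) retry=(1,1,1,0)
11 | W1 LOAD | counter=10 r=(10,0,9,9) succ=(0,0,1,1) retry=(1,1,1,0)
12 | W1 CAS | counter=11 r=(10,0,9,9) succ=(1,0,1,1) retry=(1,1,1,0)
13 | W1 LOAD | counter=11 r=(11,0,9,9) succ=(1,0,1,1) retry=(1,1,1,0)
14 | W1 CAS | counter=12 r=(11,0,9,9) succ=(2,0,1,1) retry=(1,1,1,0)
15 | W3 LOAD | counter=12 r=(11,0,12,9) succ=(2,0,1,1) retry=(1,1,1,0)
16 | W3 CAS | counter=13 r=(11,0,12,9) succ=(2,0,2,1) retry=(1,1,1,0)
17 | W3 LOAD | counter=13 r=(11,0,13,9) succ=(2,0,2,1) retry=(1,1,1,0)
18 | W3 CAS | counter=14 r=(11,0,13,9) succ=(2,0,3,1) retry=(1,1,1,0)

counter=14 r=(11,0,13,9) succ=(2,0,3,1) retry=(1,1,1,0)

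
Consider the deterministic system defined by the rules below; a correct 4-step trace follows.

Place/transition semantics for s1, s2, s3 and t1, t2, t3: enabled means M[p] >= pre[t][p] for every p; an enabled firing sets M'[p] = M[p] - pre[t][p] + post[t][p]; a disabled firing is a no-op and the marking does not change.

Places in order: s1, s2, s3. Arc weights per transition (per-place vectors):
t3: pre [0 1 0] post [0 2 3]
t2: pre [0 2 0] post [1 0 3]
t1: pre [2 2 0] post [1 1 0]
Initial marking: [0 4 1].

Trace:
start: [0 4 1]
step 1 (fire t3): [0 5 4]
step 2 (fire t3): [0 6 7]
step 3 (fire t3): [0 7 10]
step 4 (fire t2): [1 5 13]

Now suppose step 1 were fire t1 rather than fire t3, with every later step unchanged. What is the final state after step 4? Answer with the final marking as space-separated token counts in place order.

(re-executing from step 1 with the substitution; state before step 1: [0 4 1])
step 1 (fire t1): [0 4 1]
step 2 (fire t3): [0 5 4]
step 3 (fire t3): [0 6 7]
step 4 (fire t2): [1 4 10]

1 4 10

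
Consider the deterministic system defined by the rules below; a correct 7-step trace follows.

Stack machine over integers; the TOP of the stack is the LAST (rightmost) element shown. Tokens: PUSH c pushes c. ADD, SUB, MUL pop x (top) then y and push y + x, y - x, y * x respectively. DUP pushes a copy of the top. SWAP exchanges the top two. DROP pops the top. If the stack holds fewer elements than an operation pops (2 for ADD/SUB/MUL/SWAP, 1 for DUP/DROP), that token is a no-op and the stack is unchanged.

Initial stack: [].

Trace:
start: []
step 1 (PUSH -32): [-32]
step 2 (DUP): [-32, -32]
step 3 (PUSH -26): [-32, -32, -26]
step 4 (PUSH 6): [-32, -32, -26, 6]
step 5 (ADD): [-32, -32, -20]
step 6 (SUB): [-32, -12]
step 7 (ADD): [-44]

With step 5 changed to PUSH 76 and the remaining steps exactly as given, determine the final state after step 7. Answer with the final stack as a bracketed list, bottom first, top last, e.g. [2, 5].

[-32, -32, -96]

(re-executing from step 5 with the substitution; state before step 5: [-32, -32, -26, 6])
step 5 (PUSH 76): [-32, -32, -26, 6, 76]
step 6 (SUB): [-32, -32, -26, -70]
step 7 (ADD): [-32, -32, -96]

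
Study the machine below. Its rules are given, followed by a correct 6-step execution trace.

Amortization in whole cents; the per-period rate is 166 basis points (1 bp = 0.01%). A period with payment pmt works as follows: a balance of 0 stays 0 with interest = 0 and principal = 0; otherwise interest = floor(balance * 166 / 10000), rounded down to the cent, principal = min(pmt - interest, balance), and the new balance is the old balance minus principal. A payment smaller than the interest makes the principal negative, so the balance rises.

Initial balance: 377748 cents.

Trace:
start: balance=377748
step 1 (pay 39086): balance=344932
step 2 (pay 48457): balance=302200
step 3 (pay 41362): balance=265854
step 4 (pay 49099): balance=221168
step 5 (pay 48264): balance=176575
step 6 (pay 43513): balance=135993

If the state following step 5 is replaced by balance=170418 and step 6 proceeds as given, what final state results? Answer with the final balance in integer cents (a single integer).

129733

state after step 5 := balance=170418
step 6 (pay 43513): balance=129733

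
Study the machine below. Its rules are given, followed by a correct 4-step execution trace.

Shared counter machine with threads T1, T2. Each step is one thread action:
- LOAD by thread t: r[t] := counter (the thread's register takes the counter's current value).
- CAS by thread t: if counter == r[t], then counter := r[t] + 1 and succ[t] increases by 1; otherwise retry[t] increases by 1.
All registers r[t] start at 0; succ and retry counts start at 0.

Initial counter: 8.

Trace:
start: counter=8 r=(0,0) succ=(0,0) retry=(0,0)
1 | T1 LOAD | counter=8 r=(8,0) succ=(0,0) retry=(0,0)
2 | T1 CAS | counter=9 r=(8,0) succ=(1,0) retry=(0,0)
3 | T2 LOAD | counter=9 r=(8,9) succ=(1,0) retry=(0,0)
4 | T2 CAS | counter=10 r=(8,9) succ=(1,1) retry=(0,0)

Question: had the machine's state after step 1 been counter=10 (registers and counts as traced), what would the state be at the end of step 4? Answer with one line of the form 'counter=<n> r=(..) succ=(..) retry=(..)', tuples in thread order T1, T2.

state after step 1 := counter=10 r=(8,0) succ=(0,0) retry=(0,0)
2 | T1 CAS | counter=10 r=(8,0) succ=(0,0) retry=(1,0)
3 | T2 LOAD | counter=10 r=(8,10) succ=(0,0) retry=(1,0)
4 | T2 CAS | counter=11 r=(8,10) succ=(0,1) retry=(1,0)

counter=11 r=(8,10) succ=(0,1) retry=(1,0)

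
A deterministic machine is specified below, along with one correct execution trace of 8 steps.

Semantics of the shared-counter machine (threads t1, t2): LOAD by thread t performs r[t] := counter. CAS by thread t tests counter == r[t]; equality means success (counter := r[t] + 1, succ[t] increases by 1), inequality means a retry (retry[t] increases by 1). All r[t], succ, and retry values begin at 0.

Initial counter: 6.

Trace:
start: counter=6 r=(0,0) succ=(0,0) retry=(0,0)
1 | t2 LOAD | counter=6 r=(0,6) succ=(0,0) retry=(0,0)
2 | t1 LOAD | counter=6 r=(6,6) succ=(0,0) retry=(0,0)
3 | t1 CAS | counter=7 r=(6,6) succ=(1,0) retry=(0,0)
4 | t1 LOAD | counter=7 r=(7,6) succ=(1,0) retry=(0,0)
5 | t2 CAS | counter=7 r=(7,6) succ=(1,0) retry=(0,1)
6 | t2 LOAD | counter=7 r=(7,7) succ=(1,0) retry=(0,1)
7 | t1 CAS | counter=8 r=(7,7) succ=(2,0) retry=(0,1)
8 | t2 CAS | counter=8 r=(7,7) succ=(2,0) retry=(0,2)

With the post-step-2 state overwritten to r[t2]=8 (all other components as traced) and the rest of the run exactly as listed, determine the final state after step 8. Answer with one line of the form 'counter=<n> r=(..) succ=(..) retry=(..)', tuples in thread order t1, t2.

state after step 2 := counter=6 r=(6,8) succ=(0,0) retry=(0,0)
3 | t1 CAS | counter=7 r=(6,8) succ=(1,0) retry=(0,0)
4 | t1 LOAD | counter=7 r=(7,8) succ=(1,0) retry=(0,0)
5 | t2 CAS | counter=7 r=(7,8) succ=(1,0) retry=(0,1)
6 | t2 LOAD | counter=7 r=(7,7) succ=(1,0) retry=(0,1)
7 | t1 CAS | counter=8 r=(7,7) succ=(2,0) retry=(0,1)
8 | t2 CAS | counter=8 r=(7,7) succ=(2,0) retry=(0,2)

counter=8 r=(7,7) succ=(2,0) retry=(0,2)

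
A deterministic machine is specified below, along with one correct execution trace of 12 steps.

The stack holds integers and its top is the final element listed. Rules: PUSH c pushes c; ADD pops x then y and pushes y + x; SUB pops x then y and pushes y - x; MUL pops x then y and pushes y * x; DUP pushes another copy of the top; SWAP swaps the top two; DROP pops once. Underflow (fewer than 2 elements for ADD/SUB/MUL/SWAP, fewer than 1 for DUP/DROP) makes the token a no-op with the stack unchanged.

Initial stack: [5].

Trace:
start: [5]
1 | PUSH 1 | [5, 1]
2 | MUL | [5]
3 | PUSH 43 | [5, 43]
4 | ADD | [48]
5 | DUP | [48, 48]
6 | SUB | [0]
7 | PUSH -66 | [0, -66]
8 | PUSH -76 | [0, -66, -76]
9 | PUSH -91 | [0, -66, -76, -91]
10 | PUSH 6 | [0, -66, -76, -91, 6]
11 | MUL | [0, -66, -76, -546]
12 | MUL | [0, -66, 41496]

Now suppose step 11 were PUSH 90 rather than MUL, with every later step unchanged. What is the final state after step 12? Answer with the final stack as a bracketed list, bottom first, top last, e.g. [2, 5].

(re-executing from step 11 with the substitution; state before step 11: [0, -66, -76, -91, 6])
11 | PUSH 90 | [0, -66, -76, -91, 6, 90]
12 | MUL | [0, -66, -76, -91, 540]

[0, -66, -76, -91, 540]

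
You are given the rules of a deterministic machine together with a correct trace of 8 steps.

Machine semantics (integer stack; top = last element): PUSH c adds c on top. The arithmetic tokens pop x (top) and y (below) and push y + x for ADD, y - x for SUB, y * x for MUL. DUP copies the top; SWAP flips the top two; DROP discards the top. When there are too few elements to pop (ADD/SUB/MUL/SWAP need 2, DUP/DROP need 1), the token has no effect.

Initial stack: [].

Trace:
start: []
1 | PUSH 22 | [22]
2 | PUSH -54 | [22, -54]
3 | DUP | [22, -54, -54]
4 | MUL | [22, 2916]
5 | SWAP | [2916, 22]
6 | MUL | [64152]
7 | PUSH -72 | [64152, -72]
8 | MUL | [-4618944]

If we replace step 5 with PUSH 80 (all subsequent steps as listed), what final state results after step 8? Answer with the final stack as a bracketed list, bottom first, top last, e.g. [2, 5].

(re-executing from step 5 with the substitution; state before step 5: [22, 2916])
5 | PUSH 80 | [22, 2916, 80]
6 | MUL | [22, 233280]
7 | PUSH -72 | [22, 233280, -72]
8 | MUL | [22, -16796160]

[22, -16796160]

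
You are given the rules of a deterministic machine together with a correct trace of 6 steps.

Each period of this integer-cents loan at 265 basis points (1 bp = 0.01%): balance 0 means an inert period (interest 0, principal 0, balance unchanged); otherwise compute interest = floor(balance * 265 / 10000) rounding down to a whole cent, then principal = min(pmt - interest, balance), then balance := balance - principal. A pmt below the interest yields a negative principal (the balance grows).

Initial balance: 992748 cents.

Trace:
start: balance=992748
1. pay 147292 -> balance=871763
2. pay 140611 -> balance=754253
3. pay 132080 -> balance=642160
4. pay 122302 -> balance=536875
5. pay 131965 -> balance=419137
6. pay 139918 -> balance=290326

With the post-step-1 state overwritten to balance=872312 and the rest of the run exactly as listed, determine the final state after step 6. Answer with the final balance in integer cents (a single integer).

290951

state after step 1 := balance=872312
2. pay 140611 -> balance=754817
3. pay 132080 -> balance=642739
4. pay 122302 -> balance=537469
5. pay 131965 -> balance=419746
6. pay 139918 -> balance=290951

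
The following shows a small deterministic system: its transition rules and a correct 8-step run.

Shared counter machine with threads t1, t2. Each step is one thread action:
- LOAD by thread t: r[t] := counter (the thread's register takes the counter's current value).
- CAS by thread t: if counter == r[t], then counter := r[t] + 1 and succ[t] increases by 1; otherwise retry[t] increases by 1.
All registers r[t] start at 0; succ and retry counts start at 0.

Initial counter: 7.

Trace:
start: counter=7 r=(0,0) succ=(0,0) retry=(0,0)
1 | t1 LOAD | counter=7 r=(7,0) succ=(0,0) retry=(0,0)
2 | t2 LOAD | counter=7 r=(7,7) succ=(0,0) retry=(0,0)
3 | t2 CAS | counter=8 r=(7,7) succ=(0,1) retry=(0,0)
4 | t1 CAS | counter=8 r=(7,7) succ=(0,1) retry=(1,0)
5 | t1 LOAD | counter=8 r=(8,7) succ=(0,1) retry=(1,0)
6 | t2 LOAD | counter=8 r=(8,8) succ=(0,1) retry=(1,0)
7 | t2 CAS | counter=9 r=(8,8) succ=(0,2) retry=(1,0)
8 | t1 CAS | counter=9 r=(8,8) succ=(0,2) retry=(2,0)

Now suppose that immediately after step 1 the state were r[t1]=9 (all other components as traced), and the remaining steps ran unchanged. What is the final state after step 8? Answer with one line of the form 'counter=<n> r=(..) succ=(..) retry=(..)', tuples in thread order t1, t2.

state after step 1 := counter=7 r=(9,0) succ=(0,0) retry=(0,0)
2 | t2 LOAD | counter=7 r=(9,7) succ=(0,0) retry=(0,0)
3 | t2 CAS | counter=8 r=(9,7) succ=(0,1) retry=(0,0)
4 | t1 CAS | counter=8 r=(9,7) succ=(0,1) retry=(1,0)
5 | t1 LOAD | counter=8 r=(8,7) succ=(0,1) retry=(1,0)
6 | t2 LOAD | counter=8 r=(8,8) succ=(0,1) retry=(1,0)
7 | t2 CAS | counter=9 r=(8,8) succ=(0,2) retry=(1,0)
8 | t1 CAS | counter=9 r=(8,8) succ=(0,2) retry=(2,0)

counter=9 r=(8,8) succ=(0,2) retry=(2,0)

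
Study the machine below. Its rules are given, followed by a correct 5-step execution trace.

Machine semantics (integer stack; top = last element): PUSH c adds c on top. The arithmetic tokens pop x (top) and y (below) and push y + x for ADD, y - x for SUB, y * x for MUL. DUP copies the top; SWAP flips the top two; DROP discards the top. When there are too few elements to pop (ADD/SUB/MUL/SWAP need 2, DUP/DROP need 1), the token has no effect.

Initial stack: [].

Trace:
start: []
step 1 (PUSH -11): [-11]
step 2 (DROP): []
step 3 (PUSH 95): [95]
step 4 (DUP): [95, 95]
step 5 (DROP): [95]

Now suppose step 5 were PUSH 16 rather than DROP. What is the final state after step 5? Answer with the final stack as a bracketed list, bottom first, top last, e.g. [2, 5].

(re-executing from step 5 with the substitution; state before step 5: [95, 95])
step 5 (PUSH 16): [95, 95, 16]

[95, 95, 16]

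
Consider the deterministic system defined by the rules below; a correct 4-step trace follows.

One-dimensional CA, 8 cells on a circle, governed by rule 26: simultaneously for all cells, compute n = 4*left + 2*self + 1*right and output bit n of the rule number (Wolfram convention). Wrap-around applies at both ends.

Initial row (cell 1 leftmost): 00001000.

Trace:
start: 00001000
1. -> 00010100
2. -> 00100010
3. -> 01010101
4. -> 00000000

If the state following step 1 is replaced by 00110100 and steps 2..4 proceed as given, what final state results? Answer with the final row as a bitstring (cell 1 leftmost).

state after step 1 := 00110100
2. -> 01100010
3. -> 11010101
4. -> 00000001

00000001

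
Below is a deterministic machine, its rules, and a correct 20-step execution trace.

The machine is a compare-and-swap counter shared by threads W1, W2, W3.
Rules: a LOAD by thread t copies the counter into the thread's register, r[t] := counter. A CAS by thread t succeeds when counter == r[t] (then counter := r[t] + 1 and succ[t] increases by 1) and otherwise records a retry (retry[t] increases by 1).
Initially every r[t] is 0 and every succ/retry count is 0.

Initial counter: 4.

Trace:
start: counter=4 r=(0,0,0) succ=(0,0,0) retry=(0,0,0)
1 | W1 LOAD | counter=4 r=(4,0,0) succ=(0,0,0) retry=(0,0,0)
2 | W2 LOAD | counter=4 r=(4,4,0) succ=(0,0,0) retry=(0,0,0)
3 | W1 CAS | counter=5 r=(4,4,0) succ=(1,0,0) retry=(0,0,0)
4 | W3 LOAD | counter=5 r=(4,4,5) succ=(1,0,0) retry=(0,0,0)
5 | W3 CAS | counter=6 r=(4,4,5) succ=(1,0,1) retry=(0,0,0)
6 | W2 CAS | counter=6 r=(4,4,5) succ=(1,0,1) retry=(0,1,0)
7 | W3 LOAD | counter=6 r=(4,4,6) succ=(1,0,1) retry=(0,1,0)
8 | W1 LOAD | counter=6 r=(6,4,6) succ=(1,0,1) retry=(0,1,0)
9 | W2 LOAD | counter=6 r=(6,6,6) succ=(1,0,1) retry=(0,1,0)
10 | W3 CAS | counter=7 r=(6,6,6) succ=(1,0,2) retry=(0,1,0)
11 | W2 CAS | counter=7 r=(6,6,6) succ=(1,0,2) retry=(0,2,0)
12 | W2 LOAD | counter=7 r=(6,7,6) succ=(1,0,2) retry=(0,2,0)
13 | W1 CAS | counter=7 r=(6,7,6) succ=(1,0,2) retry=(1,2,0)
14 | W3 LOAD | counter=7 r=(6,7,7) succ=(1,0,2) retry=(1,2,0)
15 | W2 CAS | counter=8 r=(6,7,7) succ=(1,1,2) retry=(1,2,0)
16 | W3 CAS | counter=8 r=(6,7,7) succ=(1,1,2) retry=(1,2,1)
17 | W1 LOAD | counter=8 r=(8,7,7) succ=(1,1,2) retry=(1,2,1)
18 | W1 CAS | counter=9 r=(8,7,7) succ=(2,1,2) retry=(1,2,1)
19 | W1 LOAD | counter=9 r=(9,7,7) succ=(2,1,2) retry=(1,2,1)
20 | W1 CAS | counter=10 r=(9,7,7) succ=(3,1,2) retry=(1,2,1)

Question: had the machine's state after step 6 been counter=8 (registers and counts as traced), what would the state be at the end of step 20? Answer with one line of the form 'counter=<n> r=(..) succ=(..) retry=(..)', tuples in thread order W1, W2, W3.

state after step 6 := counter=8 r=(4,4,5) succ=(1,0,1) retry=(0,1,0)
7 | W3 LOAD | counter=8 r=(4,4,8) succ=(1,0,1) retry=(0,1,0)
8 | W1 LOAD | counter=8 r=(8,4,8) succ=(1,0,1) retry=(0,1,0)
9 | W2 LOAD | counter=8 r=(8,8,8) succ=(1,0,1) retry=(0,1,0)
10 | W3 CAS | counter=9 r=(8,8,8) succ=(1,0,2) retry=(0,1,0)
11 | W2 CAS | counter=9 r=(8,8,8) succ=(1,0,2) retry=(0,2,0)
12 | W2 LOAD | counter=9 r=(8,9,8) succ=(1,0,2) retry=(0,2,0)
13 | W1 CAS | counter=9 r=(8,9,8) succ=(1,0,2) retry=(1,2,0)
14 | W3 LOAD | counter=9 r=(8,9,9) succ=(1,0,2) retry=(1,2,0)
15 | W2 CAS | counter=10 r=(8,9,9) succ=(1,1,2) retry=(1,2,0)
16 | W3 CAS | counter=10 r=(8,9,9) succ=(1,1,2) retry=(1,2,1)
17 | W1 LOAD | counter=10 r=(10,9,9) succ=(1,1,2) retry=(1,2,1)
18 | W1 CAS | counter=11 r=(10,9,9) succ=(2,1,2) retry=(1,2,1)
19 | W1 LOAD | counter=11 r=(11,9,9) succ=(2,1,2) retry=(1,2,1)
20 | W1 CAS | counter=12 r=(11,9,9) succ=(3,1,2) retry=(1,2,1)

counter=12 r=(11,9,9) succ=(3,1,2) retry=(1,2,1)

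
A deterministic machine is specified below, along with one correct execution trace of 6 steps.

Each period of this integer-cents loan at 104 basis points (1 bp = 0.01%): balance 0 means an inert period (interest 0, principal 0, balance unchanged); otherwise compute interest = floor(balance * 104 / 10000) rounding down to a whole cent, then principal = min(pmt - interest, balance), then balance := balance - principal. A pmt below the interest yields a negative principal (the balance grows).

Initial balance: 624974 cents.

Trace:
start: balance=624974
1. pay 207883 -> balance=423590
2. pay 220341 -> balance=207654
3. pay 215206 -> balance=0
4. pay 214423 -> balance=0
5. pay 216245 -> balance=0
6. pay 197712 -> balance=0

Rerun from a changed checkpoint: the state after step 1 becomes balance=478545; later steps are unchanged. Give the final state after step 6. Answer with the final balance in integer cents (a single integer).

0

state after step 1 := balance=478545
2. pay 220341 -> balance=263180
3. pay 215206 -> balance=50711
4. pay 214423 -> balance=0
5. pay 216245 -> balance=0
6. pay 197712 -> balance=0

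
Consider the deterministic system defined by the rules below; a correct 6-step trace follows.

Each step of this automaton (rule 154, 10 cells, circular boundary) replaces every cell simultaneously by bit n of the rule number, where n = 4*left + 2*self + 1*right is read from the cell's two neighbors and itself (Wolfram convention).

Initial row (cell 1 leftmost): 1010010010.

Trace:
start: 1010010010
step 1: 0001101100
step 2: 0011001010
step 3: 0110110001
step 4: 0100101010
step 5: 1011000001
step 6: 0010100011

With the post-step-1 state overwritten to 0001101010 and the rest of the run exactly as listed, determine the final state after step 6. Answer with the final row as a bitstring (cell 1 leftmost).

state after step 1 := 0001101010
step 2: 0011000001
step 3: 1110100010
step 4: 1100010100
step 5: 1010100011
step 6: 0000010111

0000010111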